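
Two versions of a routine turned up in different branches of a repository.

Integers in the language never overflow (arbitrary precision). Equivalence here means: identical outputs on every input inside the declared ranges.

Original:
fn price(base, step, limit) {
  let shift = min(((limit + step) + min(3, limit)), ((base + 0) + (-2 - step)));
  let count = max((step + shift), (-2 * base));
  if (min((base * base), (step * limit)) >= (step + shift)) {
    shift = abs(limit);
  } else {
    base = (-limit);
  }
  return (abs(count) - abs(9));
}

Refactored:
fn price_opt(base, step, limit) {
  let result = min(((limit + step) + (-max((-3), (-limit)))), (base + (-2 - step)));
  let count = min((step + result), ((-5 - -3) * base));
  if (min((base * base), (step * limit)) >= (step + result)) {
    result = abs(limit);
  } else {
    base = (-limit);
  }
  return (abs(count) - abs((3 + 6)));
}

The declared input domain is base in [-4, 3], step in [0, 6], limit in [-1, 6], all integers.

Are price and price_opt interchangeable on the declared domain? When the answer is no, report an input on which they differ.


Consider the input base=-4, step=0, limit=-1.
price: shift := -6 | count := 8 | (min((base * base), (step * limit)) >= (step + shift)): true | shift := 1 | result -1
price_opt: result := -6 | count := -6 | (min((base * base), (step * limit)) >= (step + result)): true | result := 1 | result -3
-1 != -3, so the rewrite changes behavior.
verdict: not equivalent; witness: base=-4, step=0, limit=-1


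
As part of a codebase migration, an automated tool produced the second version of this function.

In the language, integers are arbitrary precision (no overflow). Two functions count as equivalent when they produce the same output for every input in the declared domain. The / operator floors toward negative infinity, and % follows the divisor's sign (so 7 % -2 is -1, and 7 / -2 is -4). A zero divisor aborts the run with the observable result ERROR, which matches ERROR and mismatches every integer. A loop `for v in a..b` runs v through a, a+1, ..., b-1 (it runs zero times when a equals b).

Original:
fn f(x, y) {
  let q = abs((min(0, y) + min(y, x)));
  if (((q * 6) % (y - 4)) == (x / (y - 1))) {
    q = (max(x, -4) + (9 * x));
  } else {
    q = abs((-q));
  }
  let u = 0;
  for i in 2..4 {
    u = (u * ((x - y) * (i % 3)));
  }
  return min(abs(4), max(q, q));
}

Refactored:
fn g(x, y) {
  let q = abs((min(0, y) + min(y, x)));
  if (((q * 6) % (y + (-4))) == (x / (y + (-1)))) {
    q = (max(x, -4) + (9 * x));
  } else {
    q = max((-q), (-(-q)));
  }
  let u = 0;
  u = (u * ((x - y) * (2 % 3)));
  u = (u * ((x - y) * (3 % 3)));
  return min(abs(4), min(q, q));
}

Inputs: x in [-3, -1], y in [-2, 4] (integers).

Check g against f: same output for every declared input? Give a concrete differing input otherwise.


Equivalent. The one real change (`max(q, q)` became `min(q, q)`) has no effect anywhere in the declared ranges.
Checked all 21 inputs in the declared domain: the outputs agree on every one.
Spot check at x=-3, y=-1 — f: q := 4 | (((q * 6) % (y - 4)) == (x / (y - 1))): false | q := 4 | u := 0 | iter i=2: | u := 0 | iter i=3: | u := 0 | result 4. g: q := 4 | (((q * 6) % (y + (-4))) == (x / (y + (-1)))): false | q := 4 | u := 0 | u := 0 | u := 0 | result 4. Both give 4.
verdict: equivalent


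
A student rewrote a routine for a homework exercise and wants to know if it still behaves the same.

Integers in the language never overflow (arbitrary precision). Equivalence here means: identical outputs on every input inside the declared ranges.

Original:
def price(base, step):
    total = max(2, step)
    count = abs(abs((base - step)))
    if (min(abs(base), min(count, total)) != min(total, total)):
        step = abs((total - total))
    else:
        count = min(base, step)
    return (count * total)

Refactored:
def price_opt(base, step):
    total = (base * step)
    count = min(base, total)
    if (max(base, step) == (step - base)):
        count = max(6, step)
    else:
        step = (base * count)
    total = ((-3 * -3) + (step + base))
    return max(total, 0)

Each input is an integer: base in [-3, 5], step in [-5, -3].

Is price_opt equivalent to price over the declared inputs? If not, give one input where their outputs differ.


Not equivalent: base=-3, step=-5 separates them (-10 vs 15).
price: total = 2; count = 2; (min(abs(base), min(count, total)) != min(total, total)) -> false; count = -5; return -10
price_opt: total = 15; count = -3; (max(base, step) == (step - base)) -> false; step = 9; total = 15; return 15
verdict: not equivalent; witness: base=-3, step=-5


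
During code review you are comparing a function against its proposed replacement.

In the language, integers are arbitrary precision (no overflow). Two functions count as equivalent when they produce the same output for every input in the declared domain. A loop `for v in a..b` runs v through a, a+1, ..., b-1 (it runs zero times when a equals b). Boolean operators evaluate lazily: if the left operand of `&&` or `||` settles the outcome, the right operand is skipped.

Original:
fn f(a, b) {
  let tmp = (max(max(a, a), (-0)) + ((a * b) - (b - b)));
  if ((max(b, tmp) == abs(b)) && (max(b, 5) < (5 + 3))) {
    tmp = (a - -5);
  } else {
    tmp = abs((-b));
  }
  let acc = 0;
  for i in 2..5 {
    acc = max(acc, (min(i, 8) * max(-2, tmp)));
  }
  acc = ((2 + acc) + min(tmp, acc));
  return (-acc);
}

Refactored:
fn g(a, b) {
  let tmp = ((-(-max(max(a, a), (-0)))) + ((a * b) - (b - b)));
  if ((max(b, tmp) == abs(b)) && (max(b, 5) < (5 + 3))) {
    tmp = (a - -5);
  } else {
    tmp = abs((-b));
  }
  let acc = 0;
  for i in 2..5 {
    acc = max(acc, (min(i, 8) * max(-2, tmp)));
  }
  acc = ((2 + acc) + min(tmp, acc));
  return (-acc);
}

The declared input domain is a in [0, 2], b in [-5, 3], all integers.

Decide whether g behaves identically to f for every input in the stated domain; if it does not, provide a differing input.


Equivalent — the differences include same computation, different form, yet no declared input distinguishes the two.
One worked example (a=1, b=3) — f: tmp becomes 4; next ((max(b, tmp) == abs(b)) && (max(b, 5) < (5 + 3))) evaluates to false; next tmp becomes 3; next acc becomes 0; next at i=2:; next acc becomes 6; next at i=3:; next acc becomes 9; next at i=4:; next acc becomes 12; next acc becomes 17; next final value -17; g: tmp becomes 4; next ((max(b, tmp) == abs(b)) && (max(b, 5) < (5 + 3))) evaluates to false; next tmp becomes 3; next acc becomes 0; next at i=2:; next acc becomes 6; next at i=3:; next acc becomes 9; next at i=4:; next acc becomes 12; next acc becomes 17; next final value -17; agreement on -17.
Across all 27 domain points the two functions coincide.
verdict: equivalent


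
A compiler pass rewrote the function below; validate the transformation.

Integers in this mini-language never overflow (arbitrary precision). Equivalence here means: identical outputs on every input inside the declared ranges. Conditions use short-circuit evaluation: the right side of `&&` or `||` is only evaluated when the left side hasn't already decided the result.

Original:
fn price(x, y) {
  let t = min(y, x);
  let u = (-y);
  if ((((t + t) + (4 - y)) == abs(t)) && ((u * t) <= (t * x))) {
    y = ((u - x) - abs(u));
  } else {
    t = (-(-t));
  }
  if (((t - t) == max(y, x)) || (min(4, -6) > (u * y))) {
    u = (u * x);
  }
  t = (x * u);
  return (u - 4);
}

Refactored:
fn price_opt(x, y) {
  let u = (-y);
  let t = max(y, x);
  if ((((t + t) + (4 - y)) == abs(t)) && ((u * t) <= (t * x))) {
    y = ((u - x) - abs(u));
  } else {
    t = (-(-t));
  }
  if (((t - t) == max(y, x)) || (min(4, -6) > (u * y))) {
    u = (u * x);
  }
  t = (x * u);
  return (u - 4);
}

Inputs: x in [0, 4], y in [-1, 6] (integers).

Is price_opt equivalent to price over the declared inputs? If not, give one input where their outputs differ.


Run the pair on x=2, y=6.
price: t=2, then u=-6, then ((((t + t) + (4 - y)) == abs(t)) && ((u * t) <= (t * x))) is true, then y=-14, then (((t - t) == max(y, x)) || (min(4, -6) > (u * y))) is false, then t=-12, then returns -10
price_opt: u=-6, then t=6, then ((((t + t) + (4 - y)) == abs(t)) && ((u * t) <= (t * x))) is false, then t=6, then (((t - t) == max(y, x)) || (min(4, -6) > (u * y))) is true, then u=-12, then t=-24, then returns -16
-10 vs -16 — the two versions disagree here.
verdict: not equivalent; witness: x=2, y=6


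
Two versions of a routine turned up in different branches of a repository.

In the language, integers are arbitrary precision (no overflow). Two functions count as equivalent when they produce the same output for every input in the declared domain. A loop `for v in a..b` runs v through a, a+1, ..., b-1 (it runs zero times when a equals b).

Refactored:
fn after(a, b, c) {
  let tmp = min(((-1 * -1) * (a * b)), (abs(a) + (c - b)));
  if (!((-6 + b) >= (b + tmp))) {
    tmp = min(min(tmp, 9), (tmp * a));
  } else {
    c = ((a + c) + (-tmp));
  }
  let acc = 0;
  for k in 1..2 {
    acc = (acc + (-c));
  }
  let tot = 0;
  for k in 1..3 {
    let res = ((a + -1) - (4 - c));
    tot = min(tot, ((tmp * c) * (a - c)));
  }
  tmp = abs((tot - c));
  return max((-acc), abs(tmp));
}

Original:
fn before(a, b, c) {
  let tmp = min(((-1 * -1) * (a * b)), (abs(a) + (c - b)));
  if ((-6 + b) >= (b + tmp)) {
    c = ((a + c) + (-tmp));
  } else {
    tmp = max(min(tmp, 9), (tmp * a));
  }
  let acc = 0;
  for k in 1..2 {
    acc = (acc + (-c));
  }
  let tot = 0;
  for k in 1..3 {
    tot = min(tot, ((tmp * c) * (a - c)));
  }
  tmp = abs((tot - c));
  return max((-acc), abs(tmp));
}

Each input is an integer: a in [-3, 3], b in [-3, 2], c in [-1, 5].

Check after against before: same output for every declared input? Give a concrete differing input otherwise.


Not equivalent: a=-3, b=-3, c=-1 separates them (1 vs 29).
before: tmp := 5 | ((-6 + b) >= (b + tmp)): false | tmp := 5 | acc := 0 | iter k=1: | acc := 1 | tot := 0 | iter k=1: | tot := 0 | iter k=2: | tot := 0 | tmp := 1 | result 1
after: tmp := 5 | (!((-6 + b) >= (b + tmp))): true | tmp := -15 | acc := 0 | iter k=1: | acc := 1 | tot := 0 | iter k=1: | res := -9 | tot := -30 | iter k=2: | res := -9 | tot := -30 | tmp := 29 | result 29
verdict: not equivalent; witness: a=-3, b=-3, c=-1


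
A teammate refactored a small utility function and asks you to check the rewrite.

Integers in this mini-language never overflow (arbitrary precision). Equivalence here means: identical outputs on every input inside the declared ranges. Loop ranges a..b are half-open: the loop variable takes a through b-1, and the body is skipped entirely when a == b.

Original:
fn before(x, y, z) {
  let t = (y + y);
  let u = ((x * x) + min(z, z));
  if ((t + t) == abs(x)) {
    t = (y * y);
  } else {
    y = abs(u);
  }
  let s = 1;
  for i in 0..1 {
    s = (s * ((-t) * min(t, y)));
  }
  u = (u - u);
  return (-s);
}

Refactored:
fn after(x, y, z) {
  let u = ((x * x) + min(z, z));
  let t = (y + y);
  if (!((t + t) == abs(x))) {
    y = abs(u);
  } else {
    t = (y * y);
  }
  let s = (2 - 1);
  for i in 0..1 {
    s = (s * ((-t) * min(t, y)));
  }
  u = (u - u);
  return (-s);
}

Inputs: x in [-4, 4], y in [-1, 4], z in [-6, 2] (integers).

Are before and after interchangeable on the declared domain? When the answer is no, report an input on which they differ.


The two versions differ — the changes include arithmetic usage differs, boolean connective usage differs, constant usage differs.
Spot check at x=2, y=-1, z=-2 — before: t := -2 | u := 2 | ((t + t) == abs(x)): false | y := 2 | s := 1 | iter i=0: | s := -4 | u := 0 | result 4. after: u := 2 | t := -2 | (!((t + t) == abs(x))): true | y := 2 | s := 1 | iter i=0: | s := -4 | u := 0 | result 4. Both give 4.
An exhaustive pass over the 486 declared inputs shows identical outputs.
verdict: equivalent


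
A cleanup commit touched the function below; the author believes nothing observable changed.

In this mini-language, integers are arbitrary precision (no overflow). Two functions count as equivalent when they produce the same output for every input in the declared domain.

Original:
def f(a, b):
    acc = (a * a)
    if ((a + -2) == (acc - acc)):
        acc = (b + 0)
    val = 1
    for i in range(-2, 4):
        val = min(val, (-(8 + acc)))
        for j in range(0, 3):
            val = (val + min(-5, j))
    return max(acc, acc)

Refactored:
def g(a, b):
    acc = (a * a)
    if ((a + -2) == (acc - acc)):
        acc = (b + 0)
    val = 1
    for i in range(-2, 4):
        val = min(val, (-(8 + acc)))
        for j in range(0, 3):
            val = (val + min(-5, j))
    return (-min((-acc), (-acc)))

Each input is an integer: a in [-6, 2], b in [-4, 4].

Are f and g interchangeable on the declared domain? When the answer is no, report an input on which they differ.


Side by side, the visible changes include: min/max/abs usage differs.
One worked example (a=-2, b=2) — f: acc=4, then ((a + -2) == (acc - acc)) is false, then val=1, then (i=-2), then val=-12, then (j=0), then val=-17, then (j=1), then val=-22, then (j=2), then val=-27, then (i=-1), then val=-27, then (j=0), then val=-32, then (j=1), then val=-37, then (j=2), then val=-42, then (i=0), then val=-42, then (j=0), then val=-47, then (j=1), then val=-52, then (j=2), then val=-57, then (i=1), then val=-57, then (j=0), then val=-62, then (j=1), then val=-67, then (j=2), then val=-72, then (i=2), then val=-72, then (j=0), then val=-77, then (j=1), then val=-82, then (j=2), then val=-87, then (i=3), then val=-87, then (j=0), then val=-92, then (j=1), then val=-97, then (j=2), then val=-102, then returns 4; g: acc=4, then ((a + -2) == (acc - acc)) is false, then val=1, then (i=-2), then val=-12, then (j=0), then val=-17, then (j=1), then val=-22, then (j=2), then val=-27, then (i=-1), then val=-27, then (j=0), then val=-32, then (j=1), then val=-37, then (j=2), then val=-42, then (i=0), then val=-42, then (j=0), then val=-47, then (j=1), then val=-52, then (j=2), then val=-57, then (i=1), then val=-57, then (j=0), then val=-62, then (j=1), then val=-67, then (j=2), then val=-72, then (i=2), then val=-72, then (j=0), then val=-77, then (j=1), then val=-82, then (j=2), then val=-87, then (i=3), then val=-87, then (j=0), then val=-92, then (j=1), then val=-97, then (j=2), then val=-102, then returns 4; agreement on 4.
Across all 81 domain points the two functions coincide.
verdict: equivalent


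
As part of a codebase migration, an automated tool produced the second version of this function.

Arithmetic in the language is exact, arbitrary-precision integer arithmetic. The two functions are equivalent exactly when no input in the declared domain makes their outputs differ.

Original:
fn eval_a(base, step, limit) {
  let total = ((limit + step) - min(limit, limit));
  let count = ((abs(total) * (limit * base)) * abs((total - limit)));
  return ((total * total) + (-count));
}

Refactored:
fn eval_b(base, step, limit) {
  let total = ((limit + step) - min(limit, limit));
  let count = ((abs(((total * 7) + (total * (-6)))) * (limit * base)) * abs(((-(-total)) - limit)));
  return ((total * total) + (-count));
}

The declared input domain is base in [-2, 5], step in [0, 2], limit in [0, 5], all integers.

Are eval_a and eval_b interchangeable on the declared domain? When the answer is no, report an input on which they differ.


The two versions differ — the changes include arithmetic usage differs, and constant usage differs.
As a probe, take base=3, step=2, limit=3: eval_a runs total := 2 | count := 18 | result -14; eval_b runs total := 2 | count := 18 | result -14; both end at -14.
An exhaustive pass over the 144 declared inputs shows identical outputs.
verdict: equivalent


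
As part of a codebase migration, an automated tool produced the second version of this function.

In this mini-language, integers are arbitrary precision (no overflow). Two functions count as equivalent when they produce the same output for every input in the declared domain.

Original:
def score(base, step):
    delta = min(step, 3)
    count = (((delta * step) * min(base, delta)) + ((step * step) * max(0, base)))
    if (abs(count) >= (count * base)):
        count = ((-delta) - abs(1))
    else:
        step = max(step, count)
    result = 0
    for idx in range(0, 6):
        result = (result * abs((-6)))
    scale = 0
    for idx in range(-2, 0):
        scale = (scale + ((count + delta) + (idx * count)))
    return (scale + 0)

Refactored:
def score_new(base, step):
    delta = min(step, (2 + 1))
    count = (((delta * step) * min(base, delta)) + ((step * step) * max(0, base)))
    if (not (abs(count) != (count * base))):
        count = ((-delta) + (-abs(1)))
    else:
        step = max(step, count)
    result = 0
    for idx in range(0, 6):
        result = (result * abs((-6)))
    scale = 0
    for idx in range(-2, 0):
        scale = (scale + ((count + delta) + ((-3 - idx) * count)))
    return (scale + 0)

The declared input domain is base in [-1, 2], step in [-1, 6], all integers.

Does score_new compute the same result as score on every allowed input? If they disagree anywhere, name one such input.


Try base=0, step=-1.
score: delta=-1, then count=-1, then (abs(count) >= (count * base)) is true, then count=0, then result=0, then (idx=0), then result=0, then (idx=1), then result=0, then (idx=2), then result=0, then (idx=3), then result=0, then (idx=4), then result=0, then (idx=5), then result=0, then scale=0, then (idx=-2), then scale=-1, then (idx=-1), then scale=-2, then returns -2
score_new: delta=-1, then count=-1, then (not (abs(count) != (count * base))) is false, then step=-1, then result=0, then (idx=0), then result=0, then (idx=1), then result=0, then (idx=2), then result=0, then (idx=3), then result=0, then (idx=4), then result=0, then (idx=5), then result=0, then scale=0, then (idx=-2), then scale=-1, then (idx=-1), then scale=-1, then returns -1
-2 != -1, so the rewrite changes behavior.
verdict: not equivalent; witness: base=0, step=-1


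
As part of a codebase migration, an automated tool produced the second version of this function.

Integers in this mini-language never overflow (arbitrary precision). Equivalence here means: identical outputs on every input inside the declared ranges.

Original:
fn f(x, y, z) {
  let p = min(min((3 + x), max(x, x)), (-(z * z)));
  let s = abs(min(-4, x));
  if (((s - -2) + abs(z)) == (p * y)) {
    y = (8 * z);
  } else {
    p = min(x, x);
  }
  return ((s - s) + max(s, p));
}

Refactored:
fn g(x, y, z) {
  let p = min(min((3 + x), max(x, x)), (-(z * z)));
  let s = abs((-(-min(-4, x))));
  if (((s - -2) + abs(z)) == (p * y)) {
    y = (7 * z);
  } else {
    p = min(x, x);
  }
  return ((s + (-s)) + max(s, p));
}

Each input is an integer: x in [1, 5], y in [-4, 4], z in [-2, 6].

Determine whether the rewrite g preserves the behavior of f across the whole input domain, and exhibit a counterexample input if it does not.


The edit looks behavioral (`8` became `7`), but over these ranges it never changes the outcome.
One worked example (x=1, y=-1, z=1) — f: p=-1, then s=4, then (((s - -2) + abs(z)) == (p * y)) is false, then p=1, then returns 4; g: p=-1, then s=4, then (((s - -2) + abs(z)) == (p * y)) is false, then p=1, then returns 4; agreement on 4.
Across all 405 domain points the two functions coincide.
verdict: equivalent


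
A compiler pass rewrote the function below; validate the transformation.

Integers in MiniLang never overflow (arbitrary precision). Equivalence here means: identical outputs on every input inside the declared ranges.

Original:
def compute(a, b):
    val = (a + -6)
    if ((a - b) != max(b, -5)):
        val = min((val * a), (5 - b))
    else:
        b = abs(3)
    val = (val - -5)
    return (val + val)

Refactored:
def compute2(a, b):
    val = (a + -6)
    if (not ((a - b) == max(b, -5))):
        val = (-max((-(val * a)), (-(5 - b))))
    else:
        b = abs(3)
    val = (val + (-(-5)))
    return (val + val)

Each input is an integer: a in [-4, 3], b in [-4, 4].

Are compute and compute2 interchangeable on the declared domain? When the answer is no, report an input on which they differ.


Equivalent — the differences include boolean connective usage differs, and min/max/abs usage differs, and comparison usage differs, and arithmetic usage differs, yet no declared input distinguishes the two.
Spot check at a=3, b=2 — compute: val := -3 | ((a - b) != max(b, -5)): true | val := -9 | val := -4 | result -8. compute2: val := -3 | (not ((a - b) == max(b, -5))): true | val := -9 | val := -4 | result -8. Both give -8.
An exhaustive pass over the 72 declared inputs shows identical outputs.
verdict: equivalent


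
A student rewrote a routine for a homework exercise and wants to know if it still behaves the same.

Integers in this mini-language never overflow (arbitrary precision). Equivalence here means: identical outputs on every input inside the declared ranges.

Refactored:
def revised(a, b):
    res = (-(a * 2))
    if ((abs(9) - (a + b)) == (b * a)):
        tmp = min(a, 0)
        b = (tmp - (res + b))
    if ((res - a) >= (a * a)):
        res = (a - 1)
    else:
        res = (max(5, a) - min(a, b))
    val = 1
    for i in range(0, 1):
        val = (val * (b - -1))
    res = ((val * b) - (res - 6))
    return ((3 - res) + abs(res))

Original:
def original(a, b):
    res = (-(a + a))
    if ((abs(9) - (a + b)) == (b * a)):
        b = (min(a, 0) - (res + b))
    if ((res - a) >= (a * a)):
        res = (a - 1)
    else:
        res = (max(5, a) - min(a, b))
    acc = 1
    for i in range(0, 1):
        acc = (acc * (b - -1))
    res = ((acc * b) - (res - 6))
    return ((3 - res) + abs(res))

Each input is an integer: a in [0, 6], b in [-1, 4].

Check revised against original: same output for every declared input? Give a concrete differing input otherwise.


Behavior is preserved: although constant usage differs, and arithmetic usage differs, and local variable names differ, and statement counts differ, the outputs never diverge.
As a probe, take a=4, b=-1: original runs res=-8, then ((abs(9) - (a + b)) == (b * a)) is false, then ((res - a) >= (a * a)) is false, then res=6, then acc=1, then (i=0), then acc=0, then res=0, then returns 3; revised runs res=-8, then ((abs(9) - (a + b)) == (b * a)) is false, then ((res - a) >= (a * a)) is false, then res=6, then val=1, then (i=0), then val=0, then res=0, then returns 3; both end at 3.
An exhaustive pass over the 42 declared inputs shows identical outputs.
verdict: equivalent


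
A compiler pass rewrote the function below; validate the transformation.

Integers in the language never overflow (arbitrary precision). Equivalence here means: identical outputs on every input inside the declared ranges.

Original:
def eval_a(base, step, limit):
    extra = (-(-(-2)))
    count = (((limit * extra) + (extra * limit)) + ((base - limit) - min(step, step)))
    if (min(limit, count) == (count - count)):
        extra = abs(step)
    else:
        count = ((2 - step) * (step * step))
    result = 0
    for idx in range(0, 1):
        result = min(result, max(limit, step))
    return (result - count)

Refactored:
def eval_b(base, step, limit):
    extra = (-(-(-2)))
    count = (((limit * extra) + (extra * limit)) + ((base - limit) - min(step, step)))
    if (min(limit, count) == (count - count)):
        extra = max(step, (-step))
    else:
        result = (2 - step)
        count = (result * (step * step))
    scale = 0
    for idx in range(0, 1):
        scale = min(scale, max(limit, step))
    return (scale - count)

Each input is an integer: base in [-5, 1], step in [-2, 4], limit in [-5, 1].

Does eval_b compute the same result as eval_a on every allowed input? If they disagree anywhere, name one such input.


Equivalent — the differences include min/max/abs usage differs, and statement counts differ, and local variable names differ, yet no declared input distinguishes the two.
One worked example (base=-2, step=2, limit=-1) — eval_a: extra=-2, then count=1, then (min(limit, count) == (count - count)) is false, then count=0, then result=0, then (idx=0), then result=0, then returns 0; eval_b: extra=-2, then count=1, then (min(limit, count) == (count - count)) is false, then result=0, then count=0, then scale=0, then (idx=0), then scale=0, then returns 0; agreement on 0.
Every one of the 343 inputs gives matching results.
verdict: equivalent


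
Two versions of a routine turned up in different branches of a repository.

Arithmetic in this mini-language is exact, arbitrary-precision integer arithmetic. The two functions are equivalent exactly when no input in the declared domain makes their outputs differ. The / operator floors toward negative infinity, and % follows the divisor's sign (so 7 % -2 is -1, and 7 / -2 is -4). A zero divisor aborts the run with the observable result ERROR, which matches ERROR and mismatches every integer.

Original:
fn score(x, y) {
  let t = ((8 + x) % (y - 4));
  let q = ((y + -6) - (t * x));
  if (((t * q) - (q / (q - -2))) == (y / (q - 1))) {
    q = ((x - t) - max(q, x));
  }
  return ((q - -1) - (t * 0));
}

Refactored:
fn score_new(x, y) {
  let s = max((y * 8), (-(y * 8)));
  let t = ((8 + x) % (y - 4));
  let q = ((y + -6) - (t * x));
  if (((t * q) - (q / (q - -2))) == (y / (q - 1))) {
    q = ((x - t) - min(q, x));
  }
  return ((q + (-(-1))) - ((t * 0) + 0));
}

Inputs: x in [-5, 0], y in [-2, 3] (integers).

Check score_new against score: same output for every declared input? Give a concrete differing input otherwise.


Take x=-2, y=1.
score: t=0, then q=-5, then (((t * q) - (q / (q - -2))) == (y / (q - 1))) is true, then q=0, then returns 1
score_new: s=8, then t=0, then q=-5, then (((t * q) - (q / (q - -2))) == (y / (q - 1))) is true, then q=3, then returns 4
1 vs 4 — the two versions disagree here.
verdict: not equivalent; witness: x=-2, y=1


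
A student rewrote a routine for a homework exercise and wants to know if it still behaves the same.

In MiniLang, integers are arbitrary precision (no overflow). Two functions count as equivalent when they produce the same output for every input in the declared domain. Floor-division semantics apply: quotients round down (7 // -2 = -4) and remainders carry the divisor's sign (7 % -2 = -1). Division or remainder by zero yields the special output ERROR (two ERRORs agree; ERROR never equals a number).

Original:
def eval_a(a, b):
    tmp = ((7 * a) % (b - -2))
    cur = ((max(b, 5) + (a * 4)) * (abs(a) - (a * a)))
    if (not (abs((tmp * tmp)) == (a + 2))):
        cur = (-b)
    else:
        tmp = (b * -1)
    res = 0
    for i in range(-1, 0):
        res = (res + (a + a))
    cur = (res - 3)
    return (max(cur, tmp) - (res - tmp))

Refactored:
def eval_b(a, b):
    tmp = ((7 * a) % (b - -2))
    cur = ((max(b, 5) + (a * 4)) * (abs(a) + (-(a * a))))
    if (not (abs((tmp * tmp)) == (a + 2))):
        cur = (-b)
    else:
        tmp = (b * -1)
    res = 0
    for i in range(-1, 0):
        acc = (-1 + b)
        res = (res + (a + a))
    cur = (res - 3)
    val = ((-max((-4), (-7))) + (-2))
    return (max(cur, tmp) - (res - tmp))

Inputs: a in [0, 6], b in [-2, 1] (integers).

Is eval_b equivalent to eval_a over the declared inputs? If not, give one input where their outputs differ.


This is a faithful refactor — statement counts differ; arithmetic usage differs; min/max/abs usage differs; constant usage differs; local variable names differ, but the computed results match everywhere.
As a probe, take a=6, b=0: eval_a runs tmp = 0; cur = -870; (not (abs((tmp * tmp)) == (a + 2))) -> true; cur = 0; res = 0; [i=-1]; res = 12; cur = 9; return -3; eval_b runs tmp = 0; cur = -870; (not (abs((tmp * tmp)) == (a + 2))) -> true; cur = 0; res = 0; [i=-1]; acc = -1; res = 12; cur = 9; val = 2; return -3; both end at -3.
Every one of the 28 inputs gives matching results.
verdict: equivalent


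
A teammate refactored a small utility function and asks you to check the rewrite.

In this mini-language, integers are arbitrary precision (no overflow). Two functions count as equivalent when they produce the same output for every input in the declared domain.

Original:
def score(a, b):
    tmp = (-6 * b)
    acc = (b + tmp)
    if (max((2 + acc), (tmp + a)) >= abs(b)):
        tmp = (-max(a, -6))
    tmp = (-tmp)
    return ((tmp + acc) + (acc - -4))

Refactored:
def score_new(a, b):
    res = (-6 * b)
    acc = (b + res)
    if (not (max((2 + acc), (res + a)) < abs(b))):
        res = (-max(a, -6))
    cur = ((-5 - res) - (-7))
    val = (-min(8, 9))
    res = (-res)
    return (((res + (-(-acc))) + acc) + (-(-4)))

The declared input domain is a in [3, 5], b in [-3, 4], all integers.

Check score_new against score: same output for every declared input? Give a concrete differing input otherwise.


Comparing the listings, the differences include: comparison usage differs, and constant usage differs, and local variable names differ, and arithmetic usage differs, and statement counts differ, and boolean connective usage differs, and min/max/abs usage differs.
As a probe, take a=5, b=-3: score runs tmp := 18 | acc := 15 | (max((2 + acc), (tmp + a)) >= abs(b)): true | tmp := -5 | tmp := 5 | result 39; score_new runs res := 18 | acc := 15 | (not (max((2 + acc), (res + a)) < abs(b))): true | res := -5 | cur := 7 | val := -8 | res := 5 | result 39; both end at 39.
Checked all 24 inputs in the declared domain: the outputs agree on every one.
verdict: equivalent


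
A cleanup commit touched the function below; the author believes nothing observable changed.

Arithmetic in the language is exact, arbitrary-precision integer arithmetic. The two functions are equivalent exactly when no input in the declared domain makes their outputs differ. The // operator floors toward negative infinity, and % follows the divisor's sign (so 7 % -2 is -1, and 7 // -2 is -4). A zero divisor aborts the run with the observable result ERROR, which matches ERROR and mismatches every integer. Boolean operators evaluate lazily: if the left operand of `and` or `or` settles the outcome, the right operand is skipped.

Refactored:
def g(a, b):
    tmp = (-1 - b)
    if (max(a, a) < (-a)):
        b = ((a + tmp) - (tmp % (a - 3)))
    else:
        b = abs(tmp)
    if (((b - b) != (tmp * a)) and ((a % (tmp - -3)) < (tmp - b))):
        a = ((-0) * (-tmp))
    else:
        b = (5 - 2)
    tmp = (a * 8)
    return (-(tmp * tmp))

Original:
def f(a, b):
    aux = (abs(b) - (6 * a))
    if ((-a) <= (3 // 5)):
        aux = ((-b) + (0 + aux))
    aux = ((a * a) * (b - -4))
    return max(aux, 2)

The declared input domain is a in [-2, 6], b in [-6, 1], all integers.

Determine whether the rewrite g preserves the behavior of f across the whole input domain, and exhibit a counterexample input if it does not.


These are not equivalent — on a=-2, b=-6 the outputs split (2 vs -256).
f: aux = 18; ((-a) <= (3 // 5)) -> false; aux = -8; return 2
g: tmp = 5; (max(a, a) < (-a)) -> true; b = 3; (((b - b) != (tmp * a)) and ((a % (tmp - -3)) < (tmp - b))) -> false; b = 3; tmp = -16; return -256
verdict: not equivalent; witness: a=-2, b=-6


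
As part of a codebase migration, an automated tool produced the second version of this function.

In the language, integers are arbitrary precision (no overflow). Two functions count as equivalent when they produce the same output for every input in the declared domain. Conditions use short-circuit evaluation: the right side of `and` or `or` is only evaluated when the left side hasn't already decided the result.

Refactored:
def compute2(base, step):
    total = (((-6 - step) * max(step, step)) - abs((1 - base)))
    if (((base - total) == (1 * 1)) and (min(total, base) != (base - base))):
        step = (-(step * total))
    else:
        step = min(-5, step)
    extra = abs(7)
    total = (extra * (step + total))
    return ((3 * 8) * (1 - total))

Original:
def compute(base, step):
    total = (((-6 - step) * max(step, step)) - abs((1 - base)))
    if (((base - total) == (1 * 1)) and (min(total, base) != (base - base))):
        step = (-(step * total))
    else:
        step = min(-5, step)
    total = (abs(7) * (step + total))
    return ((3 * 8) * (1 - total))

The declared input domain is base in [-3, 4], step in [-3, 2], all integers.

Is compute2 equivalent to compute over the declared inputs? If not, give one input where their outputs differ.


Behavior is preserved: although statement counts differ; local variable names differ, the outputs never diverge.
Spot check at base=3, step=-3 — compute: total = 7; (((base - total) == (1 * 1)) and (min(total, base) != (base - base))) -> false; step = -5; total = 14; return -312. compute2: total = 7; (((base - total) == (1 * 1)) and (min(total, base) != (base - base))) -> false; step = -5; extra = 7; total = 14; return -312. Both give -312.
Checked all 48 inputs in the declared domain: the outputs agree on every one.
verdict: equivalent


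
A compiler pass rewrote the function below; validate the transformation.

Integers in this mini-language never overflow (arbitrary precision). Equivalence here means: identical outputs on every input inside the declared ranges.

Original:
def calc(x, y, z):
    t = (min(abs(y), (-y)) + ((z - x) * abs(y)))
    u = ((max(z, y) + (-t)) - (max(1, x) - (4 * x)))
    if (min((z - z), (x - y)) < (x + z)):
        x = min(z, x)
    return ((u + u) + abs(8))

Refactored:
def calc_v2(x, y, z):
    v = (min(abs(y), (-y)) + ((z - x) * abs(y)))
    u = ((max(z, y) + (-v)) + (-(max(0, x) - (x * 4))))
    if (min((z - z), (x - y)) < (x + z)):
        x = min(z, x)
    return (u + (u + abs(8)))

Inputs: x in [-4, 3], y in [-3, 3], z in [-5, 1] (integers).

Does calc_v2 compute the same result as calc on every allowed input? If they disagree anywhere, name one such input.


At x=-4, y=-3, z=-5: calc gives -32, calc_v2 gives -30.
verdict: not equivalent; witness: x=-4, y=-3, z=-5


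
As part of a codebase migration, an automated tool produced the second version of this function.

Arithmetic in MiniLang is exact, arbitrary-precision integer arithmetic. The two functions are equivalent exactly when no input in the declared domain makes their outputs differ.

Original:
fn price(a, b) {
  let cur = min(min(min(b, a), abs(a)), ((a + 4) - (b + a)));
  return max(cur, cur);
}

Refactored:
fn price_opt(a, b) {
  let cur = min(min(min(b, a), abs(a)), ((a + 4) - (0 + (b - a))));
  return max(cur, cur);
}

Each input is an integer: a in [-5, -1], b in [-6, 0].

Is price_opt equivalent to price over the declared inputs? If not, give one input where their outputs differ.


These are not equivalent — on a=-5, b=0 the outputs split (-5 vs -6).
price: cur := -5 | result -5
price_opt: cur := -6 | result -6
verdict: not equivalent; witness: a=-5, b=0


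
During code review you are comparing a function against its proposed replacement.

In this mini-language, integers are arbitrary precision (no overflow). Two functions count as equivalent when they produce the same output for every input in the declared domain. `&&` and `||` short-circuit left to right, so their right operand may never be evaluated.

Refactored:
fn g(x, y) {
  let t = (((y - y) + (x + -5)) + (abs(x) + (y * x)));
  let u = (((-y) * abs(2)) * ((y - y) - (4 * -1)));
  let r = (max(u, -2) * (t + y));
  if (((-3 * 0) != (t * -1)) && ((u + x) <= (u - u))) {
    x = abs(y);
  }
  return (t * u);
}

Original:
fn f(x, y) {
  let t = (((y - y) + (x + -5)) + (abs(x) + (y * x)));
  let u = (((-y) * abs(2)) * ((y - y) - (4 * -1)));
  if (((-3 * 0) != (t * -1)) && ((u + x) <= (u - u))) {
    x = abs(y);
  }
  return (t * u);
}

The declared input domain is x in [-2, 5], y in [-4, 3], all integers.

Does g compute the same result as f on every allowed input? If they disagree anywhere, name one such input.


Side by side, the visible changes include: statement counts differ, and constant usage differs, and min/max/abs usage differs, and arithmetic usage differs, and local variable names differ.
One worked example (x=3, y=-2) — f: t := -5 | u := 16 | (((-3 * 0) != (t * -1)) && ((u + x) <= (u - u))): false | result -80; g: t := -5 | u := 16 | r := -112 | (((-3 * 0) != (t * -1)) && ((u + x) <= (u - u))): false | result -80; agreement on -80.
Sweeping the whole domain (64 inputs) finds no disagreement.
verdict: equivalent


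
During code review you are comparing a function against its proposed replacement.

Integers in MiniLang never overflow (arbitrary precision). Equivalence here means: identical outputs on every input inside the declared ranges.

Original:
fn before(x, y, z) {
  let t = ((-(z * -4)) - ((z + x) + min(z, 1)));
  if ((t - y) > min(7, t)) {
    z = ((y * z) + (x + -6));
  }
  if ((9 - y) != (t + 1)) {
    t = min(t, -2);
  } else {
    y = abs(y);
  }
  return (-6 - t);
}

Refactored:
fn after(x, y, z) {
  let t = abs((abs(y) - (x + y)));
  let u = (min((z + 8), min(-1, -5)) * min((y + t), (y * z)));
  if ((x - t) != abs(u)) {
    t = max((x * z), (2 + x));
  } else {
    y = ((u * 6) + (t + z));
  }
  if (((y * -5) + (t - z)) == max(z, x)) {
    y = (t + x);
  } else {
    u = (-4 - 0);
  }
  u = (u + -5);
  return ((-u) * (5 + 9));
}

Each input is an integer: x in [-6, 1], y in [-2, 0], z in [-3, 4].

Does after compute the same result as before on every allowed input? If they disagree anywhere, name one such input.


On input x=-6, y=-2, z=-3, before returns -4 while after returns 126.
verdict: not equivalent; witness: x=-6, y=-2, z=-3


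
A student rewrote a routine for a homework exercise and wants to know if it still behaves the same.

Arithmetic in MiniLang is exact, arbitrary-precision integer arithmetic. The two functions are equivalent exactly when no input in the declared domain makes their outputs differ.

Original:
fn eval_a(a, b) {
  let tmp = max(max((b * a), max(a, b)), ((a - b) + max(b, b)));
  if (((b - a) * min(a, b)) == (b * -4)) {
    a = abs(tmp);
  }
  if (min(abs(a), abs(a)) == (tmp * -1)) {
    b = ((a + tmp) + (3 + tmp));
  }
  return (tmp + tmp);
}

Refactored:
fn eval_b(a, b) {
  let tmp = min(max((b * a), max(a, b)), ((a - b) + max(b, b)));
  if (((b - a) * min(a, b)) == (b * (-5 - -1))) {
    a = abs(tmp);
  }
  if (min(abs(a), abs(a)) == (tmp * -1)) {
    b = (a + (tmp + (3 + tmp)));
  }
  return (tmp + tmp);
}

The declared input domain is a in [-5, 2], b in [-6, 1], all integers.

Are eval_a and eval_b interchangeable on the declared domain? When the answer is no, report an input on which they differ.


The rewrite breaks on a=-5, b=-6, where the results are 60 and -10.
eval_a: tmp=30, then (((b - a) * min(a, b)) == (b * -4)) is false, then (min(abs(a), abs(a)) == (tmp * -1)) is false, then returns 60
eval_b: tmp=-5, then (((b - a) * min(a, b)) == (b * (-5 - -1))) is false, then (min(abs(a), abs(a)) == (tmp * -1)) is true, then b=-12, then returns -10
verdict: not equivalent; witness: a=-5, b=-6


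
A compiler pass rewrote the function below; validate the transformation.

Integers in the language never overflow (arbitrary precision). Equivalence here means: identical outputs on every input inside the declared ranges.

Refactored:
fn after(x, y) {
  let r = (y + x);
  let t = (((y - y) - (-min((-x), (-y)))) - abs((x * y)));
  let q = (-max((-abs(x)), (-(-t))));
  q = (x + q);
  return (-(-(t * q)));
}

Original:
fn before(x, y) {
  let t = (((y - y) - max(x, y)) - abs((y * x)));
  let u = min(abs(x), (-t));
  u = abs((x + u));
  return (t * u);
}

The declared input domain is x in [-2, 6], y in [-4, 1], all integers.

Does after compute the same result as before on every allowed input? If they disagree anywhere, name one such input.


These are not equivalent — on x=-2, y=-1 the outputs split (-1 vs 1).
before: t := -1 | u := 1 | u := 1 | result -1
after: r := -3 | t := -1 | q := 1 | q := -1 | result 1
verdict: not equivalent; witness: x=-2, y=-1


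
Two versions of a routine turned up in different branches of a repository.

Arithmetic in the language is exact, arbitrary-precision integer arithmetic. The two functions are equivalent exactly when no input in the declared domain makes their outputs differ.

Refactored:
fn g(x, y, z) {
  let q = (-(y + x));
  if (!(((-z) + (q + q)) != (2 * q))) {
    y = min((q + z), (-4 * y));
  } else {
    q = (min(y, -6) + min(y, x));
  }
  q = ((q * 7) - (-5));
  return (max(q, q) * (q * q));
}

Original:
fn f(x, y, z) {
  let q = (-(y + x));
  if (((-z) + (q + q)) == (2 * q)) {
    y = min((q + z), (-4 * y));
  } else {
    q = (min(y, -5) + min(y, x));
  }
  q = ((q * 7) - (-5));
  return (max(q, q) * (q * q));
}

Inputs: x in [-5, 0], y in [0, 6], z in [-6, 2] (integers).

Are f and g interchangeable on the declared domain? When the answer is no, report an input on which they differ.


The rewrite breaks on x=-5, y=0, z=-6, where the results are -274625 and -373248.
f: q := 5 | (((-z) + (q + q)) == (2 * q)): false | q := -10 | q := -65 | result -274625
g: q := 5 | (!(((-z) + (q + q)) != (2 * q))): false | q := -11 | q := -72 | result -373248
verdict: not equivalent; witness: x=-5, y=0, z=-6
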